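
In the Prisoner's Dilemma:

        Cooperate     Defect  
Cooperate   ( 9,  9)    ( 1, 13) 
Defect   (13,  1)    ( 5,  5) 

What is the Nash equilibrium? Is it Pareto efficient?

(Defect, Defect) is NE; not Pareto efficient

Work:
Defect dominates Cooperate for both players:
If P2 cooperates: Defect (13) > Cooperate (9)
If P2 defects: Defect (5) > Cooperate (1)
NE: (Defect, Defect) with payoff (5, 5)
But (Cooperate, Cooperate) = (9, 9) Pareto dominates (5, 5)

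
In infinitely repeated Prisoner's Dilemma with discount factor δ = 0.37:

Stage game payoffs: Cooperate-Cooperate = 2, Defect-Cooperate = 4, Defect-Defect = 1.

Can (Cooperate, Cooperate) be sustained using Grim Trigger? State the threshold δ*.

δ* = 0.6667; since δ = 0.37 < 0.6667, cooperation cannot be sustained

Work:
For Grim Trigger:
Cooperate forever: 2/(1-δ)
Defect then punished: 4 + 1·δ/(1-δ)
Need: 2/(1-δ) ≥ 4 + 1·δ/(1-δ)
Solving: δ ≥ (T-R)/(T-P) = (4-2)/(4-1) = 0.6667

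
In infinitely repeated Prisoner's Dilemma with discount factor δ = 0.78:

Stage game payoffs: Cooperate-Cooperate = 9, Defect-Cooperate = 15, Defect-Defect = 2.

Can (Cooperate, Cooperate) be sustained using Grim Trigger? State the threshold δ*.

δ* = 0.4615; since δ = 0.78 ≥ 0.4615, cooperation can be sustained

Work:
For Grim Trigger:
Cooperate forever: 9/(1-δ)
Defect then punished: 15 + 2·δ/(1-δ)
Need: 9/(1-δ) ≥ 15 + 2·δ/(1-δ)
Solving: δ ≥ (T-R)/(T-P) = (15-9)/(15-2) = 0.4615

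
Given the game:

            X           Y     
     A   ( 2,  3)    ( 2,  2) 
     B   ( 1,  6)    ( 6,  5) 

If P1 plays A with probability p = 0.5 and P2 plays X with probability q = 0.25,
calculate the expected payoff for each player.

E[P1] = 3.375, E[P2] = 3.75

Work:
E[P1] = p·q·π₁(A,X) + p·(1-q)·π₁(A,Y) + (1-p)·q·π₁(B,X) + (1-p)·(1-q)·π₁(B,Y)
= 0.5·0.25·2 + 0.5·0.75·2 + 0.5·0.25·1 + 0.5·0.75·6
= 3.375

E[P2] = 3.75 (similar calculation)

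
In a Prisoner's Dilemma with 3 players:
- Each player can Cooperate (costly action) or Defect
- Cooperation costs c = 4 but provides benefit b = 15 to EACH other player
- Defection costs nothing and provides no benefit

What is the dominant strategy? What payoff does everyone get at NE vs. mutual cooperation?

Dominant: Defect; NE payoff = 0; Coop payoff = 26

Work:
Defect dominates (saves cost c = 4, benefit to others is external)
NE: All defect → everyone gets 0
If all cooperate: each receives (2)×15 - 4 = 26
Social dilemma: 26 > 0 but NE gives 0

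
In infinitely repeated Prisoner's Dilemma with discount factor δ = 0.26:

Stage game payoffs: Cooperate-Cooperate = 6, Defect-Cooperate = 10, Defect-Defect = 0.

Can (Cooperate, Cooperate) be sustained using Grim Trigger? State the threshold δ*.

δ* = 0.4; since δ = 0.26 < 0.4, cooperation cannot be sustained

Work:
For Grim Trigger:
Cooperate forever: 6/(1-δ)
Defect then punished: 10 + 0·δ/(1-δ)
Need: 6/(1-δ) ≥ 10 + 0·δ/(1-δ)
Solving: δ ≥ (T-R)/(T-P) = (10-6)/(10-0) = 0.4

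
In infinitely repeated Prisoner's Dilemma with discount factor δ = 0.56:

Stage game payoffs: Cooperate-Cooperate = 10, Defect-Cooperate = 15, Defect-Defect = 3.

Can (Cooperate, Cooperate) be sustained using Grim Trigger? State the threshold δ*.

δ* = 0.4167; since δ = 0.56 ≥ 0.4167, cooperation can be sustained

Work:
For Grim Trigger:
Cooperate forever: 10/(1-δ)
Defect then punished: 15 + 3·δ/(1-δ)
Need: 10/(1-δ) ≥ 15 + 3·δ/(1-δ)
Solving: δ ≥ (T-R)/(T-P) = (15-10)/(15-3) = 0.4167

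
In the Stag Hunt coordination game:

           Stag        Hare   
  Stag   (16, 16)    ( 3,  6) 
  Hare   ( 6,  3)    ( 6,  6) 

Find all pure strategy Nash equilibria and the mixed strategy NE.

Pure NE: (Stag, Stag) and (Hare, Hare); Mixed NE: p = 0.2308, q = 0.2308

Work:
Check pure NE:
(Stag, Stag): (16, 16) - no unilateral deviation beneficial
(Hare, Hare): (6, 6) - no unilateral deviation beneficial
Mixed NE: P1 plays Stag with p = 0.2308, P2 plays Stag with q = 0.2308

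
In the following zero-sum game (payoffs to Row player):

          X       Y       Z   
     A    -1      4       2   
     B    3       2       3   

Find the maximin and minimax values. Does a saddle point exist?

Maximin = 2, Minimax = 3, Saddle: False

Work:
Row minimums: [-1, 2] → maximin = 2
Column maximums: [3, 4, 3] → minimax = 3
No saddle point (maximin ≠ minimax). Mixed strategy needed.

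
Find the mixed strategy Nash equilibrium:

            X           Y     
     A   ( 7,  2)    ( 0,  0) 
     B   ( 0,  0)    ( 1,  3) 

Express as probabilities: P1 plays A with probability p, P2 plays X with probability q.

p = 0.6, q = 0.125

Work:
Find probabilities that make opponent indifferent:
P2 chooses q to make P1 indifferent between A and B
P1 chooses p to make P2 indifferent between X and Y
Mixed NE: P1 plays (A: 0.6, B: 0.4), P2 plays (X: 0.125, Y: 0.875)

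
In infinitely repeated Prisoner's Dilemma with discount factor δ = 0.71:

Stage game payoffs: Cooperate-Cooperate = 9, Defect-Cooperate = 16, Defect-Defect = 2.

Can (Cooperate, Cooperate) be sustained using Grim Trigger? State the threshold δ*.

δ* = 0.5; since δ = 0.71 ≥ 0.5, cooperation can be sustained

Work:
For Grim Trigger:
Cooperate forever: 9/(1-δ)
Defect then punished: 16 + 2·δ/(1-δ)
Need: 9/(1-δ) ≥ 16 + 2·δ/(1-δ)
Solving: δ ≥ (T-R)/(T-P) = (16-9)/(16-2) = 0.5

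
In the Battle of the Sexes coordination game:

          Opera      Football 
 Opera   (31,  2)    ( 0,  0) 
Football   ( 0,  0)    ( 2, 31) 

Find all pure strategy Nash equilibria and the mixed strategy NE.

Pure NE: (Opera, Opera) and (Football, Football); Mixed NE: p = 0.9394, q = 0.0606

Work:
Check pure NE:
(Opera, Opera): (31, 2) - no unilateral deviation beneficial
(Football, Football): (2, 31) - no unilateral deviation beneficial
Mixed NE: P1 plays Opera with p = 0.9394, P2 plays Opera with q = 0.0606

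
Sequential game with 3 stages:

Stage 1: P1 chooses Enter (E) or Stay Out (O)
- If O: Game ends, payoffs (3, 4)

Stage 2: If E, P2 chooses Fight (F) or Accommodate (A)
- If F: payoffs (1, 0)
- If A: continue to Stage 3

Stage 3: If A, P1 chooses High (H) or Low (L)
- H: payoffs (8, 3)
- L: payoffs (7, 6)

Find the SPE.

SPE: (E, A, H); Outcome (8, 3)

Work:
Stage 3: P1 chooses H (8 vs 7)
Stage 2: P2: F->0, A->3 (anticipating H). Choose A
Stage 1: P1: O->3, E->8 (anticipating A, H). Choose E
SPE path: E -> A -> H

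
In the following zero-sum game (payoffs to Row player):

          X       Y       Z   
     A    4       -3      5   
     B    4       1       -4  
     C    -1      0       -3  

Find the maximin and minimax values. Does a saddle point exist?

Maximin = -3, Minimax = 1, Saddle: False

Work:
Row minimums: [-3, -4, -3] → maximin = -3
Column maximums: [4, 1, 5] → minimax = 1
No saddle point (maximin ≠ minimax). Mixed strategy needed.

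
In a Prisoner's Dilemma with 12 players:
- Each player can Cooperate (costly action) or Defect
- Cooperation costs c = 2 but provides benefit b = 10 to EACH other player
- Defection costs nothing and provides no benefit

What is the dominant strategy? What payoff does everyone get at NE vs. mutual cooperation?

Dominant: Defect; NE payoff = 0; Coop payoff = 108

Work:
Defect dominates (saves cost c = 2, benefit to others is external)
NE: All defect → everyone gets 0
If all cooperate: each receives (11)×10 - 2 = 108
Social dilemma: 108 > 0 but NE gives 0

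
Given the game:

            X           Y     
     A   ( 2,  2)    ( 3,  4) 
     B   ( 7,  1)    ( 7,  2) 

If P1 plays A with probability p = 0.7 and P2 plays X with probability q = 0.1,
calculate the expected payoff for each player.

E[P1] = 4.13, E[P2] = 3.23

Work:
E[P1] = p·q·π₁(A,X) + p·(1-q)·π₁(A,Y) + (1-p)·q·π₁(B,X) + (1-p)·(1-q)·π₁(B,Y)
= 0.7·0.1·2 + 0.7·0.9·3 + 0.3·0.1·7 + 0.3·0.9·7
= 4.13

E[P2] = 3.23 (similar calculation)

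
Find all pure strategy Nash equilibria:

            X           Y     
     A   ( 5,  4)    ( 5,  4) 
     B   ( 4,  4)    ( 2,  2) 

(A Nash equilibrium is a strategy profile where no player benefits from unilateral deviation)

Nash equilibrium: (A, X), (A, Y)

Work:
Best responses:
  P1 vs X: payoffs [5, 4] → best response A (payoff 5)
  P1 vs Y: payoffs [5, 2] → best response A (payoff 5)
  P2 vs A: payoffs [4, 4] → best response X/Y (payoff 4)
  P2 vs B: payoffs [4, 2] → best response X (payoff 4)
Mutual best responses: (A,X), (A,Y) → Nash equilibria.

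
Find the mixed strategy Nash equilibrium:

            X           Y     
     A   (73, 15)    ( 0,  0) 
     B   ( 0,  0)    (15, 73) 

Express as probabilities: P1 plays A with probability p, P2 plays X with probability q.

p = 0.8295, q = 0.1705

Work:
Find probabilities that make opponent indifferent:
P2 chooses q to make P1 indifferent between A and B
P1 chooses p to make P2 indifferent between X and Y
Mixed NE: P1 plays (A: 0.8295, B: 0.1705), P2 plays (X: 0.1705, Y: 0.8295)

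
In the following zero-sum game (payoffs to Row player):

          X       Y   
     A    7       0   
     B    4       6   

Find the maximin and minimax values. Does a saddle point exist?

Maximin = 4, Minimax = 6, Saddle: False

Work:
Row minimums: [0, 4] → maximin = 4
Column maximums: [7, 6] → minimax = 6
No saddle point (maximin ≠ minimax). Mixed strategy needed.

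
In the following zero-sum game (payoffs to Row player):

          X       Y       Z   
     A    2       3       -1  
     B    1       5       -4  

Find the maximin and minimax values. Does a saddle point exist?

Maximin = -1, Minimax = -1, Saddle: True

Work:
Row minimums: [-1, -4] → maximin = -1
Column maximums: [2, 5, -1] → minimax = -1
Saddle point exists! Game value = -1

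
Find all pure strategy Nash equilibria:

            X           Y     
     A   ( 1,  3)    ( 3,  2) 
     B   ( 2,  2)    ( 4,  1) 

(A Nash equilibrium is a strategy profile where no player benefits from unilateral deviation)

Nash equilibrium: (B, X)

Work:
Best responses:
  P1 vs X: payoffs [1, 2] → best response B (payoff 2)
  P1 vs Y: payoffs [3, 4] → best response B (payoff 4)
  P2 vs A: payoffs [3, 2] → best response X (payoff 3)
  P2 vs B: payoffs [2, 1] → best response X (payoff 2)
Mutual best responses: (B,X) → Nash equilibria.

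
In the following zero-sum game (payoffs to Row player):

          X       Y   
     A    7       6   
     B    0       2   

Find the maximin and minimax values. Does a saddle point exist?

Maximin = 6, Minimax = 6, Saddle: True

Work:
Row minimums: [6, 0] → maximin = 6
Column maximums: [7, 6] → minimax = 6
Saddle point exists! Game value = 6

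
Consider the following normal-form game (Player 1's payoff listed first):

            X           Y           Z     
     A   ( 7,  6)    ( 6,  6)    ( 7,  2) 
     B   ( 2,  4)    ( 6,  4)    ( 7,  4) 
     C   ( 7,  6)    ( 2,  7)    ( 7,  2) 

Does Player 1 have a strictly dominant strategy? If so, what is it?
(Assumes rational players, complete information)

No strictly dominant strategy exists for Player 1

Work:
A strategy strictly dominates another if it gives a strictly higher payoff against every opponent action. Compare each pair of P1's strategies column-by-column:
  A vs B: [7 vs 2, 6 vs 6, 7 vs 7] → A does not strictly dominate B (column Y: 6 ≤ 6)
  A vs C: [7 vs 7, 6 vs 2, 7 vs 7] → A does not strictly dominate C (column X: 7 ≤ 7)
  B vs A: [2 vs 7, 6 vs 6, 7 vs 7] → B does not strictly dominate A (column X: 2 ≤ 7)
  B vs C: [2 vs 7, 6 vs 2, 7 vs 7] → B does not strictly dominate C (column X: 2 ≤ 7)
  C vs A: [7 vs 7, 2 vs 6, 7 vs 7] → C does not strictly dominate A (column X: 7 ≤ 7)
  C vs B: [7 vs 2, 2 vs 6, 7 vs 7] → C does not strictly dominate B (column Y: 2 ≤ 6)
No single strategy strictly dominates all others → no strictly dominant strategy.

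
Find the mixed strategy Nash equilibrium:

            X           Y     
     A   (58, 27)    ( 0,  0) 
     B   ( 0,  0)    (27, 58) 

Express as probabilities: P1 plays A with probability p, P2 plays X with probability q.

p = 0.6824, q = 0.3176

Work:
Find probabilities that make opponent indifferent:
P2 chooses q to make P1 indifferent between A and B
P1 chooses p to make P2 indifferent between X and Y
Mixed NE: P1 plays (A: 0.6824, B: 0.3176), P2 plays (X: 0.3176, Y: 0.6824)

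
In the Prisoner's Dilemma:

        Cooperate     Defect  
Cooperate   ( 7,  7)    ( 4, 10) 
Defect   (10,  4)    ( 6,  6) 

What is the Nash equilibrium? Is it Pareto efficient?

(Defect, Defect) is NE; not Pareto efficient

Work:
Defect dominates Cooperate for both players:
If P2 cooperates: Defect (10) > Cooperate (7)
If P2 defects: Defect (6) > Cooperate (4)
NE: (Defect, Defect) with payoff (6, 6)
But (Cooperate, Cooperate) = (7, 7) Pareto dominates (6, 6)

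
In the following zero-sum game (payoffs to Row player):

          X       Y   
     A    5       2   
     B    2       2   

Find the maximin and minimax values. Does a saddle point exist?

Maximin = 2, Minimax = 2, Saddle: True

Work:
Row minimums: [2, 2] → maximin = 2
Column maximums: [5, 2] → minimax = 2
Saddle point exists! Game value = 2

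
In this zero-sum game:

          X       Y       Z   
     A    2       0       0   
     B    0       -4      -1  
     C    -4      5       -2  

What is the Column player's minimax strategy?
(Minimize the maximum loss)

Column should play Z, value = 0

Work:
Column player minimizes Row's maximum payoff:
Column X: max payoff to Row = 2
Column Y: max payoff to Row = 5
Column Z: max payoff to Row = 0
Minimum is 0, achieved by column Z.
Minimax strategy: Z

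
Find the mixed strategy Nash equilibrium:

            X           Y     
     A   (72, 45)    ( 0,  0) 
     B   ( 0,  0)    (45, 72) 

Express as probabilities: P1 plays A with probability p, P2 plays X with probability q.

p = 0.6154, q = 0.3846

Work:
Find probabilities that make opponent indifferent:
P2 chooses q to make P1 indifferent between A and B
P1 chooses p to make P2 indifferent between X and Y
Mixed NE: P1 plays (A: 0.6154, B: 0.3846), P2 plays (X: 0.3846, Y: 0.6154)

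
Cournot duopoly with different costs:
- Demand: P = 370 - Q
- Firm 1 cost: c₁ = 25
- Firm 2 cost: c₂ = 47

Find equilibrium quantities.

q₁* = 122.33, q₂* = 100.33

Work:
Reaction: q₁ = (370 - 25 - q₂)/2
Reaction: q₂ = (370 - 47 - q₁)/2
Solve simultaneously:
q₁* = (370 - 2×25 + 47)/3 = 122.33
q₂* = (370 - 2×47 + 25)/3 = 100.33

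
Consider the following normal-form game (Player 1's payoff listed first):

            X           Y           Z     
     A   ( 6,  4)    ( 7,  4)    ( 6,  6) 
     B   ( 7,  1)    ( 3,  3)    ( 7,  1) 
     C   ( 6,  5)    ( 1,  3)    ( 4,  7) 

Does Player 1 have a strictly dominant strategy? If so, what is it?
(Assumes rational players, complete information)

No strictly dominant strategy exists for Player 1

Work:
A strategy strictly dominates another if it gives a strictly higher payoff against every opponent action. Compare each pair of P1's strategies column-by-column:
  A vs B: [6 vs 7, 7 vs 3, 6 vs 7] → A does not strictly dominate B (column X: 6 ≤ 7)
  A vs C: [6 vs 6, 7 vs 1, 6 vs 4] → A does not strictly dominate C (column X: 6 ≤ 6)
  B vs A: [7 vs 6, 3 vs 7, 7 vs 6] → B does not strictly dominate A (column Y: 3 ≤ 7)
  B vs C: [7 vs 6, 3 vs 1, 7 vs 4] → B strictly dominates C
  C vs A: [6 vs 6, 1 vs 7, 4 vs 6] → C does not strictly dominate A (column X: 6 ≤ 6)
  C vs B: [6 vs 7, 1 vs 3, 4 vs 7] → C does not strictly dominate B (column X: 6 ≤ 7)
No single strategy strictly dominates all others → no strictly dominant strategy.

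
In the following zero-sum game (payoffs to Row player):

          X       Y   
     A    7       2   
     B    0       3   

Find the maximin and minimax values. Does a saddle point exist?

Maximin = 2, Minimax = 3, Saddle: False

Work:
Row minimums: [2, 0] → maximin = 2
Column maximums: [7, 3] → minimax = 3
No saddle point (maximin ≠ minimax). Mixed strategy needed.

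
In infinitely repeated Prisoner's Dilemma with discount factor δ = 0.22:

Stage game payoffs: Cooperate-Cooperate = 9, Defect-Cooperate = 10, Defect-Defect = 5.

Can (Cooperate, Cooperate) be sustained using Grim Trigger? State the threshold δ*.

δ* = 0.2; since δ = 0.22 ≥ 0.2, cooperation can be sustained

Work:
For Grim Trigger:
Cooperate forever: 9/(1-δ)
Defect then punished: 10 + 5·δ/(1-δ)
Need: 9/(1-δ) ≥ 10 + 5·δ/(1-δ)
Solving: δ ≥ (T-R)/(T-P) = (10-9)/(10-5) = 0.2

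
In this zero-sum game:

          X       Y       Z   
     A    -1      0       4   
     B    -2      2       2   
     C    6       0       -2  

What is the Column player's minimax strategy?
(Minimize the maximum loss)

Column should play Y, value = 2

Work:
Column player minimizes Row's maximum payoff:
Column X: max payoff to Row = 6
Column Y: max payoff to Row = 2
Column Z: max payoff to Row = 4
Minimum is 2, achieved by column Y.
Minimax strategy: Y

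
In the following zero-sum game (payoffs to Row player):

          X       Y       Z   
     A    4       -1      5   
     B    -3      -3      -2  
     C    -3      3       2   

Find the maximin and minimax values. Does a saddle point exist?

Maximin = -1, Minimax = 3, Saddle: False

Work:
Row minimums: [-1, -3, -3] → maximin = -1
Column maximums: [4, 3, 5] → minimax = 3
No saddle point (maximin ≠ minimax). Mixed strategy needed.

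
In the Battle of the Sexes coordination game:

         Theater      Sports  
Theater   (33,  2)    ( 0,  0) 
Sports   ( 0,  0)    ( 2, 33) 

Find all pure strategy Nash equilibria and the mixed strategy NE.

Pure NE: (Theater, Theater) and (Sports, Sports); Mixed NE: p = 0.9429, q = 0.0571

Work:
Check pure NE:
(Theater, Theater): (33, 2) - no unilateral deviation beneficial
(Sports, Sports): (2, 33) - no unilateral deviation beneficial
Mixed NE: P1 plays Theater with p = 0.9429, P2 plays Theater with q = 0.0571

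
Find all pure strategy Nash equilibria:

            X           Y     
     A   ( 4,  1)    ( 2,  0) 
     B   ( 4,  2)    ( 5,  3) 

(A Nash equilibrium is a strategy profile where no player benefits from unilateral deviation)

Nash equilibrium: (A, X), (B, Y)

Work:
Best responses:
  P1 vs X: payoffs [4, 4] → best response A/B (payoff 4)
  P1 vs Y: payoffs [2, 5] → best response B (payoff 5)
  P2 vs A: payoffs [1, 0] → best response X (payoff 1)
  P2 vs B: payoffs [2, 3] → best response Y (payoff 3)
Mutual best responses: (A,X), (B,Y) → Nash equilibria.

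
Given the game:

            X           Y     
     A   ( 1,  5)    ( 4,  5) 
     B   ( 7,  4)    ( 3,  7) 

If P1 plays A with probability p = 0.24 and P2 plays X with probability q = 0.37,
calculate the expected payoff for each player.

E[P1] = 4.0984, E[P2] = 5.6764

Work:
E[P1] = p·q·π₁(A,X) + p·(1-q)·π₁(A,Y) + (1-p)·q·π₁(B,X) + (1-p)·(1-q)·π₁(B,Y)
= 0.24·0.37·1 + 0.24·0.63·4 + 0.76·0.37·7 + 0.76·0.63·3
= 4.0984

E[P2] = 5.6764 (similar calculation)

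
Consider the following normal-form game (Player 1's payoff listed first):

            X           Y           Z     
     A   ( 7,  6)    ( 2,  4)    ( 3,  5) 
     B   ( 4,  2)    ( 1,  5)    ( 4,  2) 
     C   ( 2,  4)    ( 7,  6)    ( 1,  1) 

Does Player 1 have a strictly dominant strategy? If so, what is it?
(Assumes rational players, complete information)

No strictly dominant strategy exists for Player 1

Work:
A strategy strictly dominates another if it gives a strictly higher payoff against every opponent action. Compare each pair of P1's strategies column-by-column:
  A vs B: [7 vs 4, 2 vs 1, 3 vs 4] → A does not strictly dominate B (column Z: 3 ≤ 4)
  A vs C: [7 vs 2, 2 vs 7, 3 vs 1] → A does not strictly dominate C (column Y: 2 ≤ 7)
  B vs A: [4 vs 7, 1 vs 2, 4 vs 3] → B does not strictly dominate A (column X: 4 ≤ 7)
  B vs C: [4 vs 2, 1 vs 7, 4 vs 1] → B does not strictly dominate C (column Y: 1 ≤ 7)
  C vs A: [2 vs 7, 7 vs 2, 1 vs 3] → C does not strictly dominate A (column X: 2 ≤ 7)
  C vs B: [2 vs 4, 7 vs 1, 1 vs 4] → C does not strictly dominate B (column X: 2 ≤ 4)
No single strategy strictly dominates all others → no strictly dominant strategy.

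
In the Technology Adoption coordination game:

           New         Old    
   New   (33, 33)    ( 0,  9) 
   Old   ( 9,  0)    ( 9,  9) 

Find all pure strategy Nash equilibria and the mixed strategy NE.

Pure NE: (New, New) and (Old, Old); Mixed NE: p = 0.2727, q = 0.2727

Work:
Check pure NE:
(New, New): (33, 33) - no unilateral deviation beneficial
(Old, Old): (9, 9) - no unilateral deviation beneficial
Mixed NE: P1 plays New with p = 0.2727, P2 plays New with q = 0.2727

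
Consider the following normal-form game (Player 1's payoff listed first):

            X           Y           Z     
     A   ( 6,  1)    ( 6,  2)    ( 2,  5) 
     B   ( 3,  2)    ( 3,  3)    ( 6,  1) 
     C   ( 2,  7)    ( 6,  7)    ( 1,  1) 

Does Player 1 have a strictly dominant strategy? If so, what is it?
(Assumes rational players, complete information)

No strictly dominant strategy exists for Player 1

Work:
A strategy strictly dominates another if it gives a strictly higher payoff against every opponent action. Compare each pair of P1's strategies column-by-column:
  A vs B: [6 vs 3, 6 vs 3, 2 vs 6] → A does not strictly dominate B (column Z: 2 ≤ 6)
  A vs C: [6 vs 2, 6 vs 6, 2 vs 1] → A does not strictly dominate C (column Y: 6 ≤ 6)
  B vs A: [3 vs 6, 3 vs 6, 6 vs 2] → B does not strictly dominate A (column X: 3 ≤ 6)
  B vs C: [3 vs 2, 3 vs 6, 6 vs 1] → B does not strictly dominate C (column Y: 3 ≤ 6)
  C vs A: [2 vs 6, 6 vs 6, 1 vs 2] → C does not strictly dominate A (column X: 2 ≤ 6)
  C vs B: [2 vs 3, 6 vs 3, 1 vs 6] → C does not strictly dominate B (column X: 2 ≤ 3)
No single strategy strictly dominates all others → no strictly dominant strategy.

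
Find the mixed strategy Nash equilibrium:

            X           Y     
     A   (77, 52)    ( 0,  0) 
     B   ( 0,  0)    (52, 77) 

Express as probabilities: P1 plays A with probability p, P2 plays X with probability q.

p = 0.5969, q = 0.4031

Work:
Find probabilities that make opponent indifferent:
P2 chooses q to make P1 indifferent between A and B
P1 chooses p to make P2 indifferent between X and Y
Mixed NE: P1 plays (A: 0.5969, B: 0.4031), P2 plays (X: 0.4031, Y: 0.5969)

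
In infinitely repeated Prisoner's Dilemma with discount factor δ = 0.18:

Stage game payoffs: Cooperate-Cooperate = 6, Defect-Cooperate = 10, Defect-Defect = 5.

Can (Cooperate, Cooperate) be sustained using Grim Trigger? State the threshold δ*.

δ* = 0.8; since δ = 0.18 < 0.8, cooperation cannot be sustained

Work:
For Grim Trigger:
Cooperate forever: 6/(1-δ)
Defect then punished: 10 + 5·δ/(1-δ)
Need: 6/(1-δ) ≥ 10 + 5·δ/(1-δ)
Solving: δ ≥ (T-R)/(T-P) = (10-6)/(10-5) = 0.8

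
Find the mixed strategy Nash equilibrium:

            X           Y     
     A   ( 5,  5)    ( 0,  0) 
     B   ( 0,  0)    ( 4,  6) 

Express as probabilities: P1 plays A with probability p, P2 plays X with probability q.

p = 0.5455, q = 0.4444

Work:
Find probabilities that make opponent indifferent:
P2 chooses q to make P1 indifferent between A and B
P1 chooses p to make P2 indifferent between X and Y
Mixed NE: P1 plays (A: 0.5455, B: 0.4545), P2 plays (X: 0.4444, Y: 0.5556)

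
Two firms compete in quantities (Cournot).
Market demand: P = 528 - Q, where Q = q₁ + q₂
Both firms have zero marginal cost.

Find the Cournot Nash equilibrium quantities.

q₁* = q₂* = 176.0; P* = 176.0

Work:
Profit: π_i = P·q_i = (a - q_i - q_j)·q_i
FOC: ∂π_i/∂q_i = a - 2q_i - q_j = 0
Reaction function: q_i = (528 - q_j)/2
Symmetry: q* = 528/3 = 176.0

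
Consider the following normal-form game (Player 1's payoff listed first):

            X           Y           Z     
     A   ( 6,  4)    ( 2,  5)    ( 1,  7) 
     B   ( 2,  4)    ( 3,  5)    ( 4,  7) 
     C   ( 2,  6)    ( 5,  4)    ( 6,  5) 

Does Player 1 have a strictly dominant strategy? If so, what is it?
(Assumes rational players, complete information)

No strictly dominant strategy exists for Player 1

Work:
A strategy strictly dominates another if it gives a strictly higher payoff against every opponent action. Compare each pair of P1's strategies column-by-column:
  A vs B: [6 vs 2, 2 vs 3, 1 vs 4] → A does not strictly dominate B (column Y: 2 ≤ 3)
  A vs C: [6 vs 2, 2 vs 5, 1 vs 6] → A does not strictly dominate C (column Y: 2 ≤ 5)
  B vs A: [2 vs 6, 3 vs 2, 4 vs 1] → B does not strictly dominate A (column X: 2 ≤ 6)
  B vs C: [2 vs 2, 3 vs 5, 4 vs 6] → B does not strictly dominate C (column X: 2 ≤ 2)
  C vs A: [2 vs 6, 5 vs 2, 6 vs 1] → C does not strictly dominate A (column X: 2 ≤ 6)
  C vs B: [2 vs 2, 5 vs 3, 6 vs 4] → C does not strictly dominate B (column X: 2 ≤ 2)
No single strategy strictly dominates all others → no strictly dominant strategy.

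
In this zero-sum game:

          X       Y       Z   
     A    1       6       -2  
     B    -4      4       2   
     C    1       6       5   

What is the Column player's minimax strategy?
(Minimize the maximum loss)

Column should play X, value = 1

Work:
Column player minimizes Row's maximum payoff:
Column X: max payoff to Row = 1
Column Y: max payoff to Row = 6
Column Z: max payoff to Row = 5
Minimum is 1, achieved by column X.
Minimax strategy: X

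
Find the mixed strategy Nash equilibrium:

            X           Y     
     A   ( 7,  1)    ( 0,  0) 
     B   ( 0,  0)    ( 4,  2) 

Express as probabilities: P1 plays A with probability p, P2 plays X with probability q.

p = 0.6667, q = 0.3636

Work:
Find probabilities that make opponent indifferent:
P2 chooses q to make P1 indifferent between A and B
P1 chooses p to make P2 indifferent between X and Y
Mixed NE: P1 plays (A: 0.6667, B: 0.3333), P2 plays (X: 0.3636, Y: 0.6364)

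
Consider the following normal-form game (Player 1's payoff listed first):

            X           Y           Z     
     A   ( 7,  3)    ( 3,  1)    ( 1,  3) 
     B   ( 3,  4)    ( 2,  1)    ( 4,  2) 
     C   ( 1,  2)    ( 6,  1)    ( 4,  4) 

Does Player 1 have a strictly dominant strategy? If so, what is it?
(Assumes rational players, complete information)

No strictly dominant strategy exists for Player 1

Work:
A strategy strictly dominates another if it gives a strictly higher payoff against every opponent action. Compare each pair of P1's strategies column-by-column:
  A vs B: [7 vs 3, 3 vs 2, 1 vs 4] → A does not strictly dominate B (column Z: 1 ≤ 4)
  A vs C: [7 vs 1, 3 vs 6, 1 vs 4] → A does not strictly dominate C (column Y: 3 ≤ 6)
  B vs A: [3 vs 7, 2 vs 3, 4 vs 1] → B does not strictly dominate A (column X: 3 ≤ 7)
  B vs C: [3 vs 1, 2 vs 6, 4 vs 4] → B does not strictly dominate C (column Y: 2 ≤ 6)
  C vs A: [1 vs 7, 6 vs 3, 4 vs 1] → C does not strictly dominate A (column X: 1 ≤ 7)
  C vs B: [1 vs 3, 6 vs 2, 4 vs 4] → C does not strictly dominate B (column X: 1 ≤ 3)
No single strategy strictly dominates all others → no strictly dominant strategy.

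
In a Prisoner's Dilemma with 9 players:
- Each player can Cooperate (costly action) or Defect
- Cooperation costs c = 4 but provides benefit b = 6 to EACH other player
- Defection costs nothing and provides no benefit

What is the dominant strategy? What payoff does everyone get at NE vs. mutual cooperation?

Dominant: Defect; NE payoff = 0; Coop payoff = 44

Work:
Defect dominates (saves cost c = 4, benefit to others is external)
NE: All defect → everyone gets 0
If all cooperate: each receives (8)×6 - 4 = 44
Social dilemma: 44 > 0 but NE gives 0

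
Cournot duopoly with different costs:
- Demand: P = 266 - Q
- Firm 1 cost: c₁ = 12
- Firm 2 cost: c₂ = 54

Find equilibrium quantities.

q₁* = 98.67, q₂* = 56.67

Work:
Reaction: q₁ = (266 - 12 - q₂)/2
Reaction: q₂ = (266 - 54 - q₁)/2
Solve simultaneously:
q₁* = (266 - 2×12 + 54)/3 = 98.67
q₂* = (266 - 2×54 + 12)/3 = 56.67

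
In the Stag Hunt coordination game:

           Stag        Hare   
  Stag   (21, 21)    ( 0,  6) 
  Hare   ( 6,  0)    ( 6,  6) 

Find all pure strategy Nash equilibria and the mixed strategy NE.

Pure NE: (Stag, Stag) and (Hare, Hare); Mixed NE: p = 0.2857, q = 0.2857

Work:
Check pure NE:
(Stag, Stag): (21, 21) - no unilateral deviation beneficial
(Hare, Hare): (6, 6) - no unilateral deviation beneficial
Mixed NE: P1 plays Stag with p = 0.2857, P2 plays Stag with q = 0.2857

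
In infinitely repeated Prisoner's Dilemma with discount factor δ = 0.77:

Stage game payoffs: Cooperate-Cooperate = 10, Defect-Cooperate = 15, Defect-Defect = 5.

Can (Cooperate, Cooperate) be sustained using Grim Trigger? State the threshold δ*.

δ* = 0.5; since δ = 0.77 ≥ 0.5, cooperation can be sustained

Work:
For Grim Trigger:
Cooperate forever: 10/(1-δ)
Defect then punished: 15 + 5·δ/(1-δ)
Need: 10/(1-δ) ≥ 15 + 5·δ/(1-δ)
Solving: δ ≥ (T-R)/(T-P) = (15-10)/(15-5) = 0.5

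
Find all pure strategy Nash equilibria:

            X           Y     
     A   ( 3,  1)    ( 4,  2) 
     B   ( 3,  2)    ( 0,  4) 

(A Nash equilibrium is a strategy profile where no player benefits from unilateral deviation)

Nash equilibrium: (A, Y)

Work:
Best responses:
  P1 vs X: payoffs [3, 3] → best response A/B (payoff 3)
  P1 vs Y: payoffs [4, 0] → best response A (payoff 4)
  P2 vs A: payoffs [1, 2] → best response Y (payoff 2)
  P2 vs B: payoffs [2, 4] → best response Y (payoff 4)
Mutual best responses: (A,Y) → Nash equilibria.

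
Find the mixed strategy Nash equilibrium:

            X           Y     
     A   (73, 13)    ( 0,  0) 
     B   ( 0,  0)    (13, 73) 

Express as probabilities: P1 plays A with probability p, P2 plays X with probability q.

p = 0.8488, q = 0.1512

Work:
Find probabilities that make opponent indifferent:
P2 chooses q to make P1 indifferent between A and B
P1 chooses p to make P2 indifferent between X and Y
Mixed NE: P1 plays (A: 0.8488, B: 0.1512), P2 plays (X: 0.1512, Y: 0.8488)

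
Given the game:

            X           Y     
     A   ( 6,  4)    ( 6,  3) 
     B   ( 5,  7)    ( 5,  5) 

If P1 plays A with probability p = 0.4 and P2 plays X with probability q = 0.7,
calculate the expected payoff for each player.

E[P1] = 5.4, E[P2] = 5.32

Work:
E[P1] = p·q·π₁(A,X) + p·(1-q)·π₁(A,Y) + (1-p)·q·π₁(B,X) + (1-p)·(1-q)·π₁(B,Y)
= 0.4·0.7·6 + 0.4·0.3·6 + 0.6·0.7·5 + 0.6·0.3·5
= 5.4

E[P2] = 5.32 (similar calculation)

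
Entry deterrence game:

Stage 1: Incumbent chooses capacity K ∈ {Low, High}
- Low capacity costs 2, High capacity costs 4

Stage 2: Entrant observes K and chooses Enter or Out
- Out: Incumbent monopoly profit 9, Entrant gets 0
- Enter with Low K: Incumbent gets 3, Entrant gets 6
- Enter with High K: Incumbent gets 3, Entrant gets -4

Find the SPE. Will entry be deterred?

SPE: (High, Enter|Low, Out|High); Entry deterred. Incumbent net profit = 5

Work:
After Low K: Entrant enters (6 > 0)
After High K: Entrant stays out (-4 < 0)
Incumbent: Low → 3−2=1, High → 9−4=5
Incumbent chooses High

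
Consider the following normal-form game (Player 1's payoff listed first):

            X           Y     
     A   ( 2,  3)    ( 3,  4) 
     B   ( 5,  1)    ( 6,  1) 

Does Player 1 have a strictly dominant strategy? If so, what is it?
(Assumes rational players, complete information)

Yes, Player 1's strictly dominant strategy is B

Work:
A strategy strictly dominates another if it gives a strictly higher payoff against every opponent action. Compare each pair of P1's strategies column-by-column:
  A vs B: [2 vs 5, 3 vs 6] → A does not strictly dominate B (column X: 2 ≤ 5)
  B vs A: [5 vs 2, 6 vs 3] → B strictly dominates A
B strictly dominates every other strategy → strictly dominant.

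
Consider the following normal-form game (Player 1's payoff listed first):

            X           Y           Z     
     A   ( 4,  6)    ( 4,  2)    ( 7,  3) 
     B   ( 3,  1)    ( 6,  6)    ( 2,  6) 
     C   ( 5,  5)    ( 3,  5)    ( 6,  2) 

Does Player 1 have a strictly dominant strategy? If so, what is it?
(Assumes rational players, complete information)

No strictly dominant strategy exists for Player 1

Work:
A strategy strictly dominates another if it gives a strictly higher payoff against every opponent action. Compare each pair of P1's strategies column-by-column:
  A vs B: [4 vs 3, 4 vs 6, 7 vs 2] → A does not strictly dominate B (column Y: 4 ≤ 6)
  A vs C: [4 vs 5, 4 vs 3, 7 vs 6] → A does not strictly dominate C (column X: 4 ≤ 5)
  B vs A: [3 vs 4, 6 vs 4, 2 vs 7] → B does not strictly dominate A (column X: 3 ≤ 4)
  B vs C: [3 vs 5, 6 vs 3, 2 vs 6] → B does not strictly dominate C (column X: 3 ≤ 5)
  C vs A: [5 vs 4, 3 vs 4, 6 vs 7] → C does not strictly dominate A (column Y: 3 ≤ 4)
  C vs B: [5 vs 3, 3 vs 6, 6 vs 2] → C does not strictly dominate B (column Y: 3 ≤ 6)
No single strategy strictly dominates all others → no strictly dominant strategy.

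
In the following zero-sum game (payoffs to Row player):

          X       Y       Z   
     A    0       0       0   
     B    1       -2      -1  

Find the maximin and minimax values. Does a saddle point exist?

Maximin = 0, Minimax = 0, Saddle: True

Work:
Row minimums: [0, -2] → maximin = 0
Column maximums: [1, 0, 0] → minimax = 0
Saddle point exists! Game value = 0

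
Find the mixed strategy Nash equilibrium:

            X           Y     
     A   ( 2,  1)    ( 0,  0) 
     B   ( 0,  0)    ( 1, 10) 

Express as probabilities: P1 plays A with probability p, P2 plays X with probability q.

p = 0.9091, q = 0.3333

Work:
Find probabilities that make opponent indifferent:
P2 chooses q to make P1 indifferent between A and B
P1 chooses p to make P2 indifferent between X and Y
Mixed NE: P1 plays (A: 0.9091, B: 0.0909), P2 plays (X: 0.3333, Y: 0.6667)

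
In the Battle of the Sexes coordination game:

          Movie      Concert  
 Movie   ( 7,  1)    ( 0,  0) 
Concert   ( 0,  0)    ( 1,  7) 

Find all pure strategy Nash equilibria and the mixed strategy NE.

Pure NE: (Movie, Movie) and (Concert, Concert); Mixed NE: p = 0.875, q = 0.125

Work:
Check pure NE:
(Movie, Movie): (7, 1) - no unilateral deviation beneficial
(Concert, Concert): (1, 7) - no unilateral deviation beneficial
Mixed NE: P1 plays Movie with p = 0.875, P2 plays Movie with q = 0.125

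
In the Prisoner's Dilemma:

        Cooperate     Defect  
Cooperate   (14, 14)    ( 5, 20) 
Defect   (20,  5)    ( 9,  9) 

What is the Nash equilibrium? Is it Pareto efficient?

(Defect, Defect) is NE; not Pareto efficient

Work:
Defect dominates Cooperate for both players:
If P2 cooperates: Defect (20) > Cooperate (14)
If P2 defects: Defect (9) > Cooperate (5)
NE: (Defect, Defect) with payoff (9, 9)
But (Cooperate, Cooperate) = (14, 14) Pareto dominates (9, 9)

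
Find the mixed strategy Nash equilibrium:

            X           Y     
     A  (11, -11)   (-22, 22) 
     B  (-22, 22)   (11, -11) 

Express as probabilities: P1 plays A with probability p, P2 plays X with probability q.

p = 0.5, q = 0.5

Work:
Find probabilities that make opponent indifferent:
P2 chooses q to make P1 indifferent between A and B
P1 chooses p to make P2 indifferent between X and Y
Mixed NE: P1 plays (A: 0.5, B: 0.5), P2 plays (X: 0.5, Y: 0.5)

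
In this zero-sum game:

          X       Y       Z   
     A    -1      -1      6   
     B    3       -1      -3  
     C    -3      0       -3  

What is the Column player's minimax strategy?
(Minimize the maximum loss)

Column should play Y, value = 0

Work:
Column player minimizes Row's maximum payoff:
Column X: max payoff to Row = 3
Column Y: max payoff to Row = 0
Column Z: max payoff to Row = 6
Minimum is 0, achieved by column Y.
Minimax strategy: Y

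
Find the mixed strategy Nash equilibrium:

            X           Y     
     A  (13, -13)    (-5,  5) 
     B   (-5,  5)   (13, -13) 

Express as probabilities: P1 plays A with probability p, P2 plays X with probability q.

p = 0.5, q = 0.5

Work:
Find probabilities that make opponent indifferent:
P2 chooses q to make P1 indifferent between A and B
P1 chooses p to make P2 indifferent between X and Y
Mixed NE: P1 plays (A: 0.5, B: 0.5), P2 plays (X: 0.5, Y: 0.5)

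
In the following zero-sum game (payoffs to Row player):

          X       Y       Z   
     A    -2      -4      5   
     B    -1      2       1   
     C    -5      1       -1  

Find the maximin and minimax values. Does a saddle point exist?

Maximin = -1, Minimax = -1, Saddle: True

Work:
Row minimums: [-4, -1, -5] → maximin = -1
Column maximums: [-1, 2, 5] → minimax = -1
Saddle point exists! Game value = -1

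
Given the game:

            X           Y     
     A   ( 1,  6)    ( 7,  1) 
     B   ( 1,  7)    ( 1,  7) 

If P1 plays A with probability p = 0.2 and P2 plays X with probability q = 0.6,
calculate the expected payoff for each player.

E[P1] = 1.48, E[P2] = 6.4

Work:
E[P1] = p·q·π₁(A,X) + p·(1-q)·π₁(A,Y) + (1-p)·q·π₁(B,X) + (1-p)·(1-q)·π₁(B,Y)
= 0.2·0.6·1 + 0.2·0.4·7 + 0.8·0.6·1 + 0.8·0.4·1
= 1.48

E[P2] = 6.4 (similar calculation)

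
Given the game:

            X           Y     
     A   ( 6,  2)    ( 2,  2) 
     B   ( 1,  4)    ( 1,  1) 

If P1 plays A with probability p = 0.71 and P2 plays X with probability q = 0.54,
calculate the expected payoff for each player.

E[P1] = 3.2436, E[P2] = 2.1798

Work:
E[P1] = p·q·π₁(A,X) + p·(1-q)·π₁(A,Y) + (1-p)·q·π₁(B,X) + (1-p)·(1-q)·π₁(B,Y)
= 0.71·0.54·6 + 0.71·0.46·2 + 0.29·0.54·1 + 0.29·0.46·1
= 3.2436

E[P2] = 2.1798 (similar calculation)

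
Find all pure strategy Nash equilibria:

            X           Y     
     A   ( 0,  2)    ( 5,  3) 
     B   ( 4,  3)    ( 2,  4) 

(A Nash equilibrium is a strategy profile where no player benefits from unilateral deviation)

Nash equilibrium: (A, Y)

Work:
Best responses:
  P1 vs X: payoffs [0, 4] → best response B (payoff 4)
  P1 vs Y: payoffs [5, 2] → best response A (payoff 5)
  P2 vs A: payoffs [2, 3] → best response Y (payoff 3)
  P2 vs B: payoffs [3, 4] → best response Y (payoff 4)
Mutual best responses: (A,Y) → Nash equilibria.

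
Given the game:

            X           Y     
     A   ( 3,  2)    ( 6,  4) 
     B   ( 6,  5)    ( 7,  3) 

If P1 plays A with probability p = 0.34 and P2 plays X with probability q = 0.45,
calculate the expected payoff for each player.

E[P1] = 5.904, E[P2] = 3.628

Work:
E[P1] = p·q·π₁(A,X) + p·(1-q)·π₁(A,Y) + (1-p)·q·π₁(B,X) + (1-p)·(1-q)·π₁(B,Y)
= 0.34·0.45·3 + 0.34·0.55·6 + 0.66·0.45·6 + 0.66·0.55·7
= 5.904

E[P2] = 3.628 (similar calculation)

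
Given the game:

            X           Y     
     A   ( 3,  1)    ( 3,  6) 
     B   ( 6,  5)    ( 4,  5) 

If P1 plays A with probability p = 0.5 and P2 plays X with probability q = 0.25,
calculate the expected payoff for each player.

E[P1] = 3.75, E[P2] = 4.875

Work:
E[P1] = p·q·π₁(A,X) + p·(1-q)·π₁(A,Y) + (1-p)·q·π₁(B,X) + (1-p)·(1-q)·π₁(B,Y)
= 0.5·0.25·3 + 0.5·0.75·3 + 0.5·0.25·6 + 0.5·0.75·4
= 3.75

E[P2] = 4.875 (similar calculation)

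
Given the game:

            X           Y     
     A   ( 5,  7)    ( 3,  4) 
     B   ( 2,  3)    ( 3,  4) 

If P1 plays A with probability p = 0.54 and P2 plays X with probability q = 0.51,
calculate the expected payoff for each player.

E[P1] = 3.3162, E[P2] = 4.5916

Work:
E[P1] = p·q·π₁(A,X) + p·(1-q)·π₁(A,Y) + (1-p)·q·π₁(B,X) + (1-p)·(1-q)·π₁(B,Y)
= 0.54·0.51·5 + 0.54·0.49·3 + 0.46·0.51·2 + 0.46·0.49·3
= 3.3162

E[P2] = 4.5916 (similar calculation)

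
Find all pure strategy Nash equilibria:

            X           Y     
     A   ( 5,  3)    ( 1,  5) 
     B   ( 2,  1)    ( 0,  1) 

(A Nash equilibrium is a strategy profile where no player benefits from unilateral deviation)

Nash equilibrium: (A, Y)

Work:
Best responses:
  P1 vs X: payoffs [5, 2] → best response A (payoff 5)
  P1 vs Y: payoffs [1, 0] → best response A (payoff 1)
  P2 vs A: payoffs [3, 5] → best response Y (payoff 5)
  P2 vs B: payoffs [1, 1] → best response X/Y (payoff 1)
Mutual best responses: (A,Y) → Nash equilibria.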